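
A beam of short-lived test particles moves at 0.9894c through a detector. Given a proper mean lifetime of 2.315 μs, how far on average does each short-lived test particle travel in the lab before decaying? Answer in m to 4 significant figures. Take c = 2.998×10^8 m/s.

d ≈ 4729 m

γ = 1/√(1 − 0.9894²) = 6.88630
Dilated lifetime: Δt = γτ₀ = 6.88630 × 2.315 μs = 15.9418 μs
d = vΔt = 0.9894c × 15.9418 μs = 2.96622×10^8 m/s × 1.59418×10^-5 s = 4729 m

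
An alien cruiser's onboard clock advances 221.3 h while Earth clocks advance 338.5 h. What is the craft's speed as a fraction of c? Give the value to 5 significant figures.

β ≈ 0.75670

γ = Δt/τ₀ = 338.5/221.3 = 1.529598
β = √(1 − 1/γ²) = √(1 − 1/1.529598²) = 0.75670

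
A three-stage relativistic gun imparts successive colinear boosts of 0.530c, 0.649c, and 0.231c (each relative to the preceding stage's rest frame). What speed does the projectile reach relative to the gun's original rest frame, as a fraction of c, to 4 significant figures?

u ≈ 0.9215c

Compose boost 2: (0.649 + 0.530)/(1 + 0.649×0.530) = 1.179/1.34397 = 0.877252
Compose boost 3: (0.231 + 0.877252)/(1 + 0.231×0.877252) = 1.10825/1.20265 = 0.9215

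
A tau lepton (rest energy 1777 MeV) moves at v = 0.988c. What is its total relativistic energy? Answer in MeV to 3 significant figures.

γ = 1/√(1 − 0.988²) = 6.4744
E = γm₀c² = 6.4744 × 1777 MeV = 11500 MeV

E ≈ 11500 MeV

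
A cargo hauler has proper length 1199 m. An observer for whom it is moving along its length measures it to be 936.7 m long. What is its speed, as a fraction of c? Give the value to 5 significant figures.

γ = L₀/L = 1199/936.7 = 1.280026
β = √(1 − 1/γ²) = 0.62424

β ≈ 0.62424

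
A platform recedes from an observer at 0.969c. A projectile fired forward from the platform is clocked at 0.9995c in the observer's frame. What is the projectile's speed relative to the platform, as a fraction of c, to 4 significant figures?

Inverse velocity addition: u' = (u − v)/(1 − uv/c²)
= (0.9995 − 0.969)/(1 − 0.9995×0.969) = 0.03050/0.0314845 = 0.9687

u' ≈ 0.9687c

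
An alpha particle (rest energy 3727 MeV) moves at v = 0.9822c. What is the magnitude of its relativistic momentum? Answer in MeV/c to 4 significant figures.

p ≈ 19490 MeV/c

γ = 1/√(1 − 0.9822²) = 5.32373
p = γβm₀c = 5.32373 × 0.9822 × 3727 MeV/c = 19490 MeV/c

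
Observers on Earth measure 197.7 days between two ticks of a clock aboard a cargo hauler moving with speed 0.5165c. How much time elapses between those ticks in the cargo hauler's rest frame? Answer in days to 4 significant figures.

γ = 1/√(1 − 0.5165²) = 1.16783
Proper time: τ₀ = Δt/γ = 197.7/1.16783 = 169.3 days

τ₀ ≈ 169.3 days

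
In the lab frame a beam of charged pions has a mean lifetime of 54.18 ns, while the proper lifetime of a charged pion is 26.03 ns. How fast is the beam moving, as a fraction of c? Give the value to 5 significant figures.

γ = Δt/τ₀ = 54.18/26.03 = 2.081444
β = √(1 − 1/γ²) = √(1 − 1/2.081444²) = 0.87703

β ≈ 0.87703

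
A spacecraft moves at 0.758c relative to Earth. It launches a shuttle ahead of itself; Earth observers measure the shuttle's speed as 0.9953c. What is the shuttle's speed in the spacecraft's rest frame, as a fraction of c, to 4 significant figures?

u' ≈ 0.9664c

Inverse velocity addition: u' = (u − v)/(1 − uv/c²)
= (0.9953 − 0.758)/(1 − 0.9953×0.758) = 0.2373/0.245563 = 0.9664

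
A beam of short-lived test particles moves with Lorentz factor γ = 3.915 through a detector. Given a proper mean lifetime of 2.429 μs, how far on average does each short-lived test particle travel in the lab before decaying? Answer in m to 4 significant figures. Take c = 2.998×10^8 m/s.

β = √(1 − 1/γ²) = √(1 − 1/3.915²) = 0.966828
Dilated lifetime: Δt = γτ₀ = 3.915 × 2.429 μs = 9.50953 μs
d = vΔt = 0.966828c × 9.50953 μs = 2.89855×10^8 m/s × 9.50953×10^-6 s = 2756 m

d ≈ 2756 m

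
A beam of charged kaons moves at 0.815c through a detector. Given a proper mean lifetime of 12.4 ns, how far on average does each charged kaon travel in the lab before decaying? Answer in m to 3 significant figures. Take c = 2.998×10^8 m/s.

γ = 1/√(1 − 0.815²) = 1.7257
Dilated lifetime: Δt = γτ₀ = 1.7257 × 12.4 ns = 21.399 ns
d = vΔt = 0.815c × 21.399 ns = 2.4434×10^8 m/s × 2.1399×10^-8 s = 5.23 m

d ≈ 5.23 m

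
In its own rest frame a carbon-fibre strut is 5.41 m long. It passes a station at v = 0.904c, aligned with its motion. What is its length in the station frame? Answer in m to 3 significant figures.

γ = 1/√(1 − 0.904²) = 2.3390
Length contraction: L = L₀/γ = 5.41/2.3390 = 2.31 m

L ≈ 2.31 m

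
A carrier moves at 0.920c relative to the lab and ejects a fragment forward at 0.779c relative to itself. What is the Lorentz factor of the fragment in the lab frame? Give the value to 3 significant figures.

u_lab = (0.779 + 0.920)/(1 + 0.779×0.920) = 1.699/1.71668 = 0.989701
γ = 1/√(1 − 0.989701²) = 6.99

γ ≈ 6.99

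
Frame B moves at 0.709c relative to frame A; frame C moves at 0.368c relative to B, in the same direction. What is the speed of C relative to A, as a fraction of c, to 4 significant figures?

u ≈ 0.8541c

Compose boost 2: (0.368 + 0.709)/(1 + 0.368×0.709) = 1.077/1.26091 = 0.8541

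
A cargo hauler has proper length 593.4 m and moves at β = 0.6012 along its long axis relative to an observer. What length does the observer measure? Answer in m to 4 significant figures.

γ = 1/√(1 − 0.6012²) = 1.25141
Length contraction: L = L₀/γ = 593.4/1.25141 = 474.2 m

L ≈ 474.2 m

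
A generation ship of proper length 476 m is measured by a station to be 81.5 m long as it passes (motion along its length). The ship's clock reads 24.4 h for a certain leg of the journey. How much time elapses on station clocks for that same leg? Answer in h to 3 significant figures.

Δt ≈ 143 h

Length contraction ⇒ γ = L₀/L = 476/81.5 = 5.8405
Time dilation: Δt = γτ₀ = 5.8405 × 24.4 h = 143 h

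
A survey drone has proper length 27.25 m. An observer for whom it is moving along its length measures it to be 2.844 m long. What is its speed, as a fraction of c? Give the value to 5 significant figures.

β ≈ 0.99454

γ = L₀/L = 27.25/2.844 = 9.581575
β = √(1 − 1/γ²) = 0.99454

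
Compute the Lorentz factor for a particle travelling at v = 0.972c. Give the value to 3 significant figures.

γ = 1/√(1 − β²) = 1/√(1 − 0.972²) = 1/√(0.055216) = 4.26

γ ≈ 4.26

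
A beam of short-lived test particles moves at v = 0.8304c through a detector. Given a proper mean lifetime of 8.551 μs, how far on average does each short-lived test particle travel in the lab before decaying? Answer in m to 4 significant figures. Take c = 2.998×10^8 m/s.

γ = 1/√(1 − 0.8304²) = 1.79479
Dilated lifetime: Δt = γτ₀ = 1.79479 × 8.551 μs = 15.3473 μs
d = vΔt = 0.8304c × 15.3473 μs = 2.48954×10^8 m/s × 1.53473×10^-5 s = 3821 m

d ≈ 3821 m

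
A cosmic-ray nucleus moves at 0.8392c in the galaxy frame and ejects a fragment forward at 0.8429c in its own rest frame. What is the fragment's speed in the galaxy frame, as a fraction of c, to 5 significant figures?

Compose boost 2: (0.8429 + 0.8392)/(1 + 0.8429×0.8392) = 1.6821/1.707362 = 0.98520

u ≈ 0.98520c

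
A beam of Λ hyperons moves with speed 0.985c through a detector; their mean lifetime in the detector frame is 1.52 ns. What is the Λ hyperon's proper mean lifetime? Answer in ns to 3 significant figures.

γ = 1/√(1 − 0.985²) = 5.7953
Proper time: τ₀ = Δt/γ = 1.52/5.7953 = 0.262 ns

τ₀ ≈ 0.262 ns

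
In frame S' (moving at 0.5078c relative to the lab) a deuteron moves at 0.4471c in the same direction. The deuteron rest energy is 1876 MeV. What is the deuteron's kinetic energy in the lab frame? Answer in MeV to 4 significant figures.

u_lab = (0.4471 + 0.5078)/(1 + 0.4471×0.5078) = 0.7782159
γ = 1/√(1 − 0.7782159²) = 1.59236
K = (γ − 1)m₀c² = (1.59236 − 1) × 1876 = 0.592365 × 1876 = 1111 MeV

K ≈ 1111 MeV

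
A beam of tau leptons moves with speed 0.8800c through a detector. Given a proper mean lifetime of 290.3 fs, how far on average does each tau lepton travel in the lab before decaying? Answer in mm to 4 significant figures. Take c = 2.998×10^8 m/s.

d ≈ 0.1612 mm

γ = 1/√(1 − 0.8800²) = 2.10538
Dilated lifetime: Δt = γτ₀ = 2.10538 × 290.3 fs = 611.192 fs
d = vΔt = 0.8800c × 611.192 fs = 2.63824×10^8 m/s × 6.11192×10^-13 s = 0.1612 mm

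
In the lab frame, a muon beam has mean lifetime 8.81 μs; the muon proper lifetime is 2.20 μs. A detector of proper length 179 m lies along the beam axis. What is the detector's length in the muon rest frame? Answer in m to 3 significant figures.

Time dilation ⇒ γ = Δt/τ₀ = 8.81/2.20 = 4.0045
Length contraction: L = L₀/γ = 179/4.0045 = 44.7 m

L ≈ 44.7 m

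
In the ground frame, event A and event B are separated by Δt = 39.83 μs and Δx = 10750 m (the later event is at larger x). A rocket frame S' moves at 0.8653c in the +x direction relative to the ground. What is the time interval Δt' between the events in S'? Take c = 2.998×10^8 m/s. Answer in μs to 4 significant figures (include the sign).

γ = 1/√(1 − 0.8653²) = 1.99500
Δt' = γ(Δt − vΔx/c²) = 1.99500 × (39.83 μs − 0.8653×10750 m / (2.998×10^8 m/s))
= 1.99500 × (8.80273 μs) = 17.56 μs

Δt' ≈ 17.56 μs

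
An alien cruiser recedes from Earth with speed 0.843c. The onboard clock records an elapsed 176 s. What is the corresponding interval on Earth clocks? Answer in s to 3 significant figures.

Δt ≈ 327 s

γ = 1/√(1 − 0.843²) = 1.8590
Time dilation: Δt = γτ₀ = 1.8590 × 176 s = 327 s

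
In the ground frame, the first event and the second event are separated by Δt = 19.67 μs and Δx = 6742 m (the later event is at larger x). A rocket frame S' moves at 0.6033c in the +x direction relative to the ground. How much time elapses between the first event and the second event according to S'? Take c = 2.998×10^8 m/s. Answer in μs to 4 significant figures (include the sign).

γ = 1/√(1 − 0.6033²) = 1.25390
Δt' = γ(Δt − vΔx/c²) = 1.25390 × (19.67 μs − 0.6033×6742 m / (2.998×10^8 m/s))
= 1.25390 × (6.10279 μs) = 7.652 μs

Δt' ≈ 7.652 μs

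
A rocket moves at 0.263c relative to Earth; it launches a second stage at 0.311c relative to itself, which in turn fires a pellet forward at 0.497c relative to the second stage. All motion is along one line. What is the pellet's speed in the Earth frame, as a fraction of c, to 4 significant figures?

u ≈ 0.8132c

Compose boost 2: (0.311 + 0.263)/(1 + 0.311×0.263) = 0.5740/1.08179 = 0.530601
Compose boost 3: (0.497 + 0.530601)/(1 + 0.497×0.530601) = 1.02760/1.26371 = 0.8132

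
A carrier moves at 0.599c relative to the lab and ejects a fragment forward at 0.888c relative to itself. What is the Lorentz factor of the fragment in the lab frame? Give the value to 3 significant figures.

γ ≈ 4.16

u_lab = (0.888 + 0.599)/(1 + 0.888×0.599) = 1.487/1.53191 = 0.970682
γ = 1/√(1 − 0.970682²) = 4.16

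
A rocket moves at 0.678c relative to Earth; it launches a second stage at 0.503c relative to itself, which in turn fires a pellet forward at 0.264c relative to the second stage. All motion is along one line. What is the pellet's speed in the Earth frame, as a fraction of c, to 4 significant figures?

Compose boost 2: (0.503 + 0.678)/(1 + 0.503×0.678) = 1.181/1.34103 = 0.880664
Compose boost 3: (0.264 + 0.880664)/(1 + 0.264×0.880664) = 1.14466/1.23250 = 0.9287

u ≈ 0.9287c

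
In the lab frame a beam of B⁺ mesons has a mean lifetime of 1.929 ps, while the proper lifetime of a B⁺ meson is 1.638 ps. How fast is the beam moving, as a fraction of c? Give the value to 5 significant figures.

γ = Δt/τ₀ = 1.929/1.638 = 1.177656
β = √(1 − 1/γ²) = √(1 − 1/1.177656²) = 0.52816

β ≈ 0.52816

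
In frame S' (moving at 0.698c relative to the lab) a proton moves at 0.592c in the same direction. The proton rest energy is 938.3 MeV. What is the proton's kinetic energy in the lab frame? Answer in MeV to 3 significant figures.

u_lab = (0.592 + 0.698)/(1 + 0.592×0.698) = 0.912812
γ = 1/√(1 − 0.912812²) = 2.4487
K = (γ − 1)m₀c² = (2.4487 − 1) × 938.3 = 1.4487 × 938.3 = 1360 MeV

K ≈ 1360 MeV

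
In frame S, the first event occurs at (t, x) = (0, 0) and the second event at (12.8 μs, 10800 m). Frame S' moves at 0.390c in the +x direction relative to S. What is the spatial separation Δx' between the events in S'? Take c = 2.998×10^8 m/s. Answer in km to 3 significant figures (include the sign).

Δx' ≈ 10.1 km

γ = 1/√(1 − 0.390²) = 1.0860
Δx' = γ(Δx − vΔt) = 1.0860 × (10800 m − 0.390×(2.998×10^8 m/s)×12.8×10^-6 s)
= 1.0860 × (9303.4 m) = 10.1 km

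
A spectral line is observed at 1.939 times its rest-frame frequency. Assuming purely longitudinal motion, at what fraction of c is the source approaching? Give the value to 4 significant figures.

f_obs/f_src = √((1+β)/(1−β)) = 1.939  ⇒  (1+β)/(1−β) = 3.75972
β = |1 − D²|/(1 + D²) = |1 − 3.75972|/(1 + 3.75972) = 0.5798

β ≈ 0.5798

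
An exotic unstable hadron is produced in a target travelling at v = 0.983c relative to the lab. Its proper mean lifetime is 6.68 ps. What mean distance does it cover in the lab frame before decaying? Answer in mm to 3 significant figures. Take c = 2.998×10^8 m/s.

d ≈ 10.7 mm

γ = 1/√(1 − 0.983²) = 5.4465
Dilated lifetime: Δt = γτ₀ = 5.4465 × 6.68 ps = 36.382 ps
d = vΔt = 0.983c × 36.382 ps = 2.9470×10^8 m/s × 3.6382×10^-11 s = 10.7 mm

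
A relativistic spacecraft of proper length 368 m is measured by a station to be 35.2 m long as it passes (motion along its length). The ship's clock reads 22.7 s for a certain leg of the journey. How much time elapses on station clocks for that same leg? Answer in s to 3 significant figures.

Δt ≈ 237 s

Length contraction ⇒ γ = L₀/L = 368/35.2 = 10.455
Time dilation: Δt = γτ₀ = 10.455 × 22.7 s = 237 s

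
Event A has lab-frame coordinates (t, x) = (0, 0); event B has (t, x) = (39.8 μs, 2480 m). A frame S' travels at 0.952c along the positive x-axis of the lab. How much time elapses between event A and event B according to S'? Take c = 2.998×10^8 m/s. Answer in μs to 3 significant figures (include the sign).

Δt' ≈ 104 μs

γ = 1/√(1 − 0.952²) = 3.2669
Δt' = γ(Δt − vΔx/c²) = 3.2669 × (39.8 μs − 0.952×2480 m / (2.998×10^8 m/s))
= 3.2669 × (31.925 μs) = 104 μs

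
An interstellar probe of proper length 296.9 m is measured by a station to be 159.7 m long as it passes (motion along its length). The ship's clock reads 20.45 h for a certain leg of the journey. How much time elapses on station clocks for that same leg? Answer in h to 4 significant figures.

Δt ≈ 38.02 h

Length contraction ⇒ γ = L₀/L = 296.9/159.7 = 1.85911
Time dilation: Δt = γτ₀ = 1.85911 × 20.45 h = 38.02 h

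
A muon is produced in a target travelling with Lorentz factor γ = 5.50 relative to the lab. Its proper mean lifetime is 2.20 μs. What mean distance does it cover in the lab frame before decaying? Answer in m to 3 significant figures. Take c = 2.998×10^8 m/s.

β = √(1 − 1/γ²) = √(1 − 1/5.50²) = 0.98333
Dilated lifetime: Δt = γτ₀ = 5.50 × 2.20 μs = 12.100 μs
d = vΔt = 0.98333c × 12.100 μs = 2.9480×10^8 m/s × 1.2100×10^-5 s = 3570 m

d ≈ 3570 m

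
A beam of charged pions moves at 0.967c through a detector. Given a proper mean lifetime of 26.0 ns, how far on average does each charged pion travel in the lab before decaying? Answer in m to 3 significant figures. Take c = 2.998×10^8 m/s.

d ≈ 29.6 m

γ = 1/√(1 − 0.967²) = 3.9250
Dilated lifetime: Δt = γτ₀ = 3.9250 × 26.0 ns = 102.05 ns
d = vΔt = 0.967c × 102.05 ns = 2.8991×10^8 m/s × 1.0205×10^-7 s = 29.6 m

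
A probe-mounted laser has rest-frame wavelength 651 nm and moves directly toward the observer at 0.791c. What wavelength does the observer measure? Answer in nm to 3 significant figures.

λ_obs ≈ 222 nm

Relativistic Doppler: λ_obs = λ_src √((1−β)/(1+β))
= 651 × √(0.20900/1.7910) = 651 × 0.34161 = 222 nm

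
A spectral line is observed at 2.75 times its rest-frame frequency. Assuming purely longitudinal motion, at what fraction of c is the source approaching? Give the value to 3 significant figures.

β ≈ 0.766

f_obs/f_src = √((1+β)/(1−β)) = 2.75  ⇒  (1+β)/(1−β) = 7.5625
β = |1 − D²|/(1 + D²) = |1 − 7.5625|/(1 + 7.5625) = 0.766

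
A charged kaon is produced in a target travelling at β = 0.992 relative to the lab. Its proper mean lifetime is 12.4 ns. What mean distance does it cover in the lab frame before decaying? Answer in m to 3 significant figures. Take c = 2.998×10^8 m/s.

γ = 1/√(1 − 0.992²) = 7.9216
Dilated lifetime: Δt = γτ₀ = 7.9216 × 12.4 ns = 98.227 ns
d = vΔt = 0.992c × 98.227 ns = 2.9740×10^8 m/s × 9.8227×10^-8 s = 29.2 m

d ≈ 29.2 m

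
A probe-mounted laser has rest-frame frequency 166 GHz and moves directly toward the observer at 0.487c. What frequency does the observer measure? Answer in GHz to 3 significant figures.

f_obs ≈ 283 GHz

Relativistic Doppler: f_obs = f_src √((1+β)/(1−β))
= 166 × √(1.4870/0.51300) = 166 × 1.7025 = 283 GHz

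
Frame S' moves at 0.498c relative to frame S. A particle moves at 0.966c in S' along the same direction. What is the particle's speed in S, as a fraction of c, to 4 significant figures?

Relativistic velocity addition: u = (u' + v)/(1 + u'v/c²)
= (0.966 + 0.498)/(1 + 0.966×0.498) = 1.464/1.48107 = 0.9885

u ≈ 0.9885c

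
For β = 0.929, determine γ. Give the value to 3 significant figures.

γ = 1/√(1 − β²) = 1/√(1 − 0.929²) = 1/√(0.13696) = 2.70

γ ≈ 2.70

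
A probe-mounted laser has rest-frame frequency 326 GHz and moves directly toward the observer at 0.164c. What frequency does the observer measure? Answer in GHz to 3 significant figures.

f_obs ≈ 385 GHz

Relativistic Doppler: f_obs = f_src √((1+β)/(1−β))
= 326 × √(1.1640/0.83600) = 326 × 1.1800 = 385 GHz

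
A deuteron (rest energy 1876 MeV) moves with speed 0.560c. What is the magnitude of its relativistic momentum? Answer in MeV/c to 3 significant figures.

p ≈ 1270 MeV/c

γ = 1/√(1 − 0.560²) = 1.2070
p = γβm₀c = 1.2070 × 0.560 × 1876 MeV/c = 1270 MeV/c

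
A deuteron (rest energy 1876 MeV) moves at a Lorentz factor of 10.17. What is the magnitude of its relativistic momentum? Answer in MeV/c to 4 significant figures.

p ≈ 18990 MeV/c

β = √(1 − 1/γ²) = √(1 − 1/10.17²) = 0.995154
p = γβm₀c = 10.17 × 0.995154 × 1876 MeV/c = 18990 MeV/c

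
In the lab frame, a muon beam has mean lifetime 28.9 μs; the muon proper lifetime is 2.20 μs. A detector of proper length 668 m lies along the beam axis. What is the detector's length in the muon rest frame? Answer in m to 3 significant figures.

L ≈ 50.9 m

Time dilation ⇒ γ = Δt/τ₀ = 28.9/2.20 = 13.136
Length contraction: L = L₀/γ = 668/13.136 = 50.9 m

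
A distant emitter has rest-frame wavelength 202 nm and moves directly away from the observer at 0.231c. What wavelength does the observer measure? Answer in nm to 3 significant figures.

Relativistic Doppler: λ_obs = λ_src √((1+β)/(1−β))
= 202 × √(1.2310/0.76900) = 202 × 1.2652 = 256 nm

λ_obs ≈ 256 nm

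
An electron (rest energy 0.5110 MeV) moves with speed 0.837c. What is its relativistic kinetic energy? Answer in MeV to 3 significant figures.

γ = 1/√(1 − 0.837²) = 1.8275
K = (γ − 1)m₀c² = (1.8275 − 1) × 0.5110 MeV = 0.82748 × 0.5110 MeV = 0.423 MeV

K ≈ 0.423 MeV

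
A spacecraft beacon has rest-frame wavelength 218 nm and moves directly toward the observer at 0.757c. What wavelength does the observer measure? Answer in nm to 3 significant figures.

Relativistic Doppler: λ_obs = λ_src √((1−β)/(1+β))
= 218 × √(0.24300/1.7570) = 218 × 0.37189 = 81.1 nm

λ_obs ≈ 81.1 nm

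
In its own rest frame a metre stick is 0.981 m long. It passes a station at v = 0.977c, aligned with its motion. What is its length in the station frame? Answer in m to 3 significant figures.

γ = 1/√(1 − 0.977²) = 4.6896
Length contraction: L = L₀/γ = 0.981/4.6896 = 0.209 m

L ≈ 0.209 m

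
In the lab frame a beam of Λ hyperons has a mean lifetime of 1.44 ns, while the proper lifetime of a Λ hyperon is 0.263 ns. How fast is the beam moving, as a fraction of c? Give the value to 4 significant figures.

β ≈ 0.9832

γ = Δt/τ₀ = 1.44/0.263 = 5.47529
β = √(1 − 1/γ²) = √(1 − 1/5.47529²) = 0.9832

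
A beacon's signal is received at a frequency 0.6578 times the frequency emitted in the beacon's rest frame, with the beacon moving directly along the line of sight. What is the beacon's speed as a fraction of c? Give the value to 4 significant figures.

β ≈ 0.3960

f_obs/f_src = √((1−β)/(1+β)) = 0.6578  ⇒  (1−β)/(1+β) = 0.432701
β = |1 − D²|/(1 + D²) = |1 − 0.432701|/(1 + 0.432701) = 0.3960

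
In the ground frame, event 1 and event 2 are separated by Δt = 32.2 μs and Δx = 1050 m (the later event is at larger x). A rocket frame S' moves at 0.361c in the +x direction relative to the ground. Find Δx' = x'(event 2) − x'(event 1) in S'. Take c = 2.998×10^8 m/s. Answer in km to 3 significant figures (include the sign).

Δx' ≈ -2.61 km

γ = 1/√(1 − 0.361²) = 1.0723
Δx' = γ(Δx − vΔt) = 1.0723 × (1050 m − 0.361×(2.998×10^8 m/s)×32.2×10^-6 s)
= 1.0723 × (-2434.9 m) = -2.61 km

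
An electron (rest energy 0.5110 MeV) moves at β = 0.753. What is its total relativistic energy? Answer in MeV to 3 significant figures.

γ = 1/√(1 − 0.753²) = 1.5197
E = γm₀c² = 1.5197 × 0.5110 MeV = 0.777 MeV

E ≈ 0.777 MeV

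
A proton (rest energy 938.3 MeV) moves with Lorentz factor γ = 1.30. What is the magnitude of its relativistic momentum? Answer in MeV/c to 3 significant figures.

β = √(1 − 1/γ²) = √(1 − 1/1.30²) = 0.63897
p = γβm₀c = 1.30 × 0.63897 × 938.3 MeV/c = 779 MeV/c

p ≈ 779 MeV/c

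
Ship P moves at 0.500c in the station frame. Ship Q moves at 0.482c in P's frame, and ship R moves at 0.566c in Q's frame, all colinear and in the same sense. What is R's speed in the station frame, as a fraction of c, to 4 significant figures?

Compose boost 2: (0.482 + 0.500)/(1 + 0.482×0.500) = 0.9820/1.24100 = 0.791297
Compose boost 3: (0.566 + 0.791297)/(1 + 0.566×0.791297) = 1.35730/1.44787 = 0.9374

u ≈ 0.9374c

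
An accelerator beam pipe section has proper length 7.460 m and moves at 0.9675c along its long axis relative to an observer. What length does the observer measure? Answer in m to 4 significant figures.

L ≈ 1.886 m

γ = 1/√(1 − 0.9675²) = 3.95459
Length contraction: L = L₀/γ = 7.460/3.95459 = 1.886 m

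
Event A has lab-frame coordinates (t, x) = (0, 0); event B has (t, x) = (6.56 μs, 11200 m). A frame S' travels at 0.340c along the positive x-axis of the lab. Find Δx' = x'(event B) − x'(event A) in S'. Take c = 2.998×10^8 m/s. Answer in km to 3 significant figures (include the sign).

Δx' ≈ 11.2 km

γ = 1/√(1 − 0.340²) = 1.0633
Δx' = γ(Δx − vΔt) = 1.0633 × (11200 m − 0.340×(2.998×10^8 m/s)×6.56×10^-6 s)
= 1.0633 × (10531 m) = 11.2 km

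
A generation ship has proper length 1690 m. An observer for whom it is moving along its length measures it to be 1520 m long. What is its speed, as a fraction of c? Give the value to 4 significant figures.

γ = L₀/L = 1690/1520 = 1.11184
β = √(1 − 1/γ²) = 0.4371

β ≈ 0.4371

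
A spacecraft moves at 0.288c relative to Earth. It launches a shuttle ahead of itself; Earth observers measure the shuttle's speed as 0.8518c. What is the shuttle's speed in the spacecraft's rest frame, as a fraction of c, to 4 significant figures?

Inverse velocity addition: u' = (u − v)/(1 − uv/c²)
= (0.8518 − 0.288)/(1 − 0.8518×0.288) = 0.5638/0.754682 = 0.7471

u' ≈ 0.7471c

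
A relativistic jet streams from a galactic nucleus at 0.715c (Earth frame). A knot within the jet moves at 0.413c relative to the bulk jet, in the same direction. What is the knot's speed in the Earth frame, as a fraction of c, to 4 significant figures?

Relativistic velocity addition: u = (u' + v)/(1 + u'v/c²)
= (0.413 + 0.715)/(1 + 0.413×0.715) = 1.128/1.29529 = 0.8708

u ≈ 0.8708c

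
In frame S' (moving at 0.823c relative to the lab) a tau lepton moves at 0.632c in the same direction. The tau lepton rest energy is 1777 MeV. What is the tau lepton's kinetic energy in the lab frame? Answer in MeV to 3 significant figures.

u_lab = (0.632 + 0.823)/(1 + 0.632×0.823) = 0.957151
γ = 1/√(1 − 0.957151²) = 3.4532
K = (γ − 1)m₀c² = (3.4532 − 1) × 1777 = 2.4532 × 1777 = 4360 MeV

K ≈ 4360 MeV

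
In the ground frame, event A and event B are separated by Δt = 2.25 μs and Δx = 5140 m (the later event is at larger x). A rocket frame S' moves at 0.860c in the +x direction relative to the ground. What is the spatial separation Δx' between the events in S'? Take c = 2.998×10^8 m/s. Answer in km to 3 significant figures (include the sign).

γ = 1/√(1 − 0.860²) = 1.9597
Δx' = γ(Δx − vΔt) = 1.9597 × (5140 m − 0.860×(2.998×10^8 m/s)×2.25×10^-6 s)
= 1.9597 × (4559.9 m) = 8.94 km

Δx' ≈ 8.94 km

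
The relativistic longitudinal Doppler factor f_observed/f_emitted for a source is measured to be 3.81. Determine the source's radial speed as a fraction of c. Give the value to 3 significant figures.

f_obs/f_src = √((1+β)/(1−β)) = 3.81  ⇒  (1+β)/(1−β) = 14.516
β = |1 − D²|/(1 + D²) = |1 − 14.516|/(1 + 14.516) = 0.871

β ≈ 0.871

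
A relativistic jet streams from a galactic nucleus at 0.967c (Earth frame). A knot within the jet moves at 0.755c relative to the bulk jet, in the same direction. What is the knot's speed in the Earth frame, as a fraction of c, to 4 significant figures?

Relativistic velocity addition: u = (u' + v)/(1 + u'v/c²)
= (0.755 + 0.967)/(1 + 0.755×0.967) = 1.722/1.73008 = 0.9953

u ≈ 0.9953c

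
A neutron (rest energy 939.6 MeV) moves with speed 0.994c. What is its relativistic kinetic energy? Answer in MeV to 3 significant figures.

γ = 1/√(1 − 0.994²) = 9.1424
K = (γ − 1)m₀c² = (9.1424 − 1) × 939.6 MeV = 8.1424 × 939.6 MeV = 7650 MeV

K ≈ 7650 MeV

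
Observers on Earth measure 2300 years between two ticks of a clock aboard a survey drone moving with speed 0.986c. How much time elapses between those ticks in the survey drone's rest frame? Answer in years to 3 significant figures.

τ₀ ≈ 384 years

γ = 1/√(1 − 0.986²) = 5.9972
Proper time: τ₀ = Δt/γ = 2300/5.9972 = 384 years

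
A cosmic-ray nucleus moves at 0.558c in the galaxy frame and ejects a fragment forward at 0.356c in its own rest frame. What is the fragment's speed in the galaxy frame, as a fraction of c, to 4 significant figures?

Compose boost 2: (0.356 + 0.558)/(1 + 0.356×0.558) = 0.9140/1.19865 = 0.7625

u ≈ 0.7625c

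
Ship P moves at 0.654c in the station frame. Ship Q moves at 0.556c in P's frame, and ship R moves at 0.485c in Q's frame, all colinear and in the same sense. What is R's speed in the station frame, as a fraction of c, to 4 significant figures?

Compose boost 2: (0.556 + 0.654)/(1 + 0.556×0.654) = 1.210/1.36362 = 0.887341
Compose boost 3: (0.485 + 0.887341)/(1 + 0.485×0.887341) = 1.37234/1.43036 = 0.9594

u ≈ 0.9594c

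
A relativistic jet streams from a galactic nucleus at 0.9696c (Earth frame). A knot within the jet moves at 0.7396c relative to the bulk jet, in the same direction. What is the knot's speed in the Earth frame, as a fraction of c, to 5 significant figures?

u ≈ 0.99539c

Relativistic velocity addition: u = (u' + v)/(1 + u'v/c²)
= (0.7396 + 0.9696)/(1 + 0.7396×0.9696) = 1.7092/1.717116 = 0.99539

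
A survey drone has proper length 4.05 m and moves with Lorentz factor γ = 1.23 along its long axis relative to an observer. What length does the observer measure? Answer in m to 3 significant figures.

L ≈ 3.29 m

γ = 1.23 (given)
Length contraction: L = L₀/γ = 4.05/1.23 = 3.29 m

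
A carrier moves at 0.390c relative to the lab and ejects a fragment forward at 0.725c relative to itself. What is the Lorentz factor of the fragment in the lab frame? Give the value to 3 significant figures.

γ ≈ 2.02

u_lab = (0.725 + 0.390)/(1 + 0.725×0.390) = 1.115/1.28275 = 0.869226
γ = 1/√(1 − 0.869226²) = 2.02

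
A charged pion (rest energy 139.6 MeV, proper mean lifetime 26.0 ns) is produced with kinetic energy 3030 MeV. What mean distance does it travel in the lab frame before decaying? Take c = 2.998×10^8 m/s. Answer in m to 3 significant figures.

γ = 1 + K/(m₀c²) = 1 + 3030/139.6 = 22.705
β = √(1 − 1/γ²) = 0.99903
Dilated lifetime: γτ₀ = 22.705 × 26.0 ns = 590.33 ns
d = βc·γτ₀ = 0.99903 × (2.998×10^8 m/s) × 5.9033×10^-7 s = 177 m

d ≈ 177 m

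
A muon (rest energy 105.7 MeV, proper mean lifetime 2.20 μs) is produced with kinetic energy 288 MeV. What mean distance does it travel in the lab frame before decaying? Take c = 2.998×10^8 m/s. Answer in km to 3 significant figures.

d ≈ 2.37 km

γ = 1 + K/(m₀c²) = 1 + 288/105.7 = 3.7247
β = √(1 − 1/γ²) = 0.96329
Dilated lifetime: γτ₀ = 3.7247 × 2.20 μs = 8.1943 μs
d = βc·γτ₀ = 0.96329 × (2.998×10^8 m/s) × 8.1943×10^-6 s = 2.37 km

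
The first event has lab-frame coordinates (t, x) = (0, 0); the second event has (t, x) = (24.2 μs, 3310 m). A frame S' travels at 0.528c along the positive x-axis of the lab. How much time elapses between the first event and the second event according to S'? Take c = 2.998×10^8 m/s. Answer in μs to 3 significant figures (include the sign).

γ = 1/√(1 − 0.528²) = 1.1775
Δt' = γ(Δt − vΔx/c²) = 1.1775 × (24.2 μs − 0.528×3310 m / (2.998×10^8 m/s))
= 1.1775 × (18.371 μs) = 21.6 μs

Δt' ≈ 21.6 μs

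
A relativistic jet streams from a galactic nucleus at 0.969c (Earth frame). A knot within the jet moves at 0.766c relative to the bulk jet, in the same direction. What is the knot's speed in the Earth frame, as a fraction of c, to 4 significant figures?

u ≈ 0.9958c

Relativistic velocity addition: u = (u' + v)/(1 + u'v/c²)
= (0.766 + 0.969)/(1 + 0.766×0.969) = 1.735/1.74225 = 0.9958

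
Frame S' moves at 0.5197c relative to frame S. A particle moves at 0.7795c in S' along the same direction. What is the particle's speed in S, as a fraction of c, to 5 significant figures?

Relativistic velocity addition: u = (u' + v)/(1 + u'v/c²)
= (0.7795 + 0.5197)/(1 + 0.7795×0.5197) = 1.2992/1.405106 = 0.92463

u ≈ 0.92463c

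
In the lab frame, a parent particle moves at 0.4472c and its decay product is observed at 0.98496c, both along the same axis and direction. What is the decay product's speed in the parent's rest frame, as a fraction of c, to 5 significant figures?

u' ≈ 0.96110c

Inverse velocity addition: u' = (u − v)/(1 − uv/c²)
= (0.98496 − 0.4472)/(1 − 0.98496×0.4472) = 0.53776/0.5595259 = 0.96110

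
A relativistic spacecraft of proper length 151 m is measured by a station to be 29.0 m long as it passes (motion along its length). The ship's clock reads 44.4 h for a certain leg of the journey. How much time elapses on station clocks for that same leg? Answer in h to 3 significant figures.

Length contraction ⇒ γ = L₀/L = 151/29.0 = 5.2069
Time dilation: Δt = γτ₀ = 5.2069 × 44.4 h = 231 h

Δt ≈ 231 h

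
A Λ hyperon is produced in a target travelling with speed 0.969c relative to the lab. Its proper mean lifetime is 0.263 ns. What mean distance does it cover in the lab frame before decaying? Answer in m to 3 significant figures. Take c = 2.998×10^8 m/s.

γ = 1/√(1 − 0.969²) = 4.0476
Dilated lifetime: Δt = γτ₀ = 4.0476 × 0.263 ns = 1.0645 ns
d = vΔt = 0.969c × 1.0645 ns = 2.9051×10^8 m/s × 1.0645×10^-9 s = 0.309 m

d ≈ 0.309 m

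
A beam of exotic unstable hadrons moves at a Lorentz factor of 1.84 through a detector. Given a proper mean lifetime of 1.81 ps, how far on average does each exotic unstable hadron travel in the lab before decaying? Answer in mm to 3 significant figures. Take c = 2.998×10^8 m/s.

β = √(1 − 1/γ²) = √(1 − 1/1.84²) = 0.83942
Dilated lifetime: Δt = γτ₀ = 1.84 × 1.81 ps = 3.3304 ps
d = vΔt = 0.83942c × 3.3304 ps = 2.5166×10^8 m/s × 3.3304×10^-12 s = 0.838 mm

d ≈ 0.838 mm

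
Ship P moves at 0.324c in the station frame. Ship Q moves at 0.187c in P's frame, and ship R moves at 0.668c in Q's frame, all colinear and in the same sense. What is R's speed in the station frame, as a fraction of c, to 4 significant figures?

Compose boost 2: (0.187 + 0.324)/(1 + 0.187×0.324) = 0.5110/1.06059 = 0.481808
Compose boost 3: (0.668 + 0.481808)/(1 + 0.668×0.481808) = 1.14981/1.32185 = 0.8698

u ≈ 0.8698c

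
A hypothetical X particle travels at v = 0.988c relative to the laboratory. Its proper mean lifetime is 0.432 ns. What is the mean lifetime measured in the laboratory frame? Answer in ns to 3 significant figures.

Δt ≈ 2.80 ns

γ = 1/√(1 − 0.988²) = 6.4744
Time dilation: Δt = γτ₀ = 6.4744 × 0.432 ns = 2.80 ns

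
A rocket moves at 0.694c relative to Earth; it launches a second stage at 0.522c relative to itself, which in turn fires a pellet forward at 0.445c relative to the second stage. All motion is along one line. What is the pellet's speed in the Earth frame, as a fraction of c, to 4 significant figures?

u ≈ 0.9574c

Compose boost 2: (0.522 + 0.694)/(1 + 0.522×0.694) = 1.216/1.36227 = 0.892629
Compose boost 3: (0.445 + 0.892629)/(1 + 0.445×0.892629) = 1.33763/1.39722 = 0.9574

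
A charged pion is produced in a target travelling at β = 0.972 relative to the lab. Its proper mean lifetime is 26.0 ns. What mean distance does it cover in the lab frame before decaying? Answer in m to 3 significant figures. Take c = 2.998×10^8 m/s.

γ = 1/√(1 − 0.972²) = 4.2557
Dilated lifetime: Δt = γτ₀ = 4.2557 × 26.0 ns = 110.65 ns
d = vΔt = 0.972c × 110.65 ns = 2.9141×10^8 m/s × 1.1065×10^-7 s = 32.2 m

d ≈ 32.2 m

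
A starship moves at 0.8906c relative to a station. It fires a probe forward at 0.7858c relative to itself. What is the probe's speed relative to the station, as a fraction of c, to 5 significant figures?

Relativistic velocity addition: u = (u' + v)/(1 + u'v/c²)
= (0.7858 + 0.8906)/(1 + 0.7858×0.8906) = 1.6764/1.699833 = 0.98621

u ≈ 0.98621c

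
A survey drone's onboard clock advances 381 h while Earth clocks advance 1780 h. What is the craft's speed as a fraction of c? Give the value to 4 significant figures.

γ = Δt/τ₀ = 1780/381 = 4.67192
β = √(1 − 1/γ²) = √(1 − 1/4.67192²) = 0.9768

β ≈ 0.9768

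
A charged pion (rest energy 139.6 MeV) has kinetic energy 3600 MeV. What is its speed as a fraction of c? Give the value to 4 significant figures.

β ≈ 0.9993

γ = 1 + K/(m₀c²) = 1 + 3600/139.6 = 26.7880
β = √(1 − 1/γ²) = 0.9993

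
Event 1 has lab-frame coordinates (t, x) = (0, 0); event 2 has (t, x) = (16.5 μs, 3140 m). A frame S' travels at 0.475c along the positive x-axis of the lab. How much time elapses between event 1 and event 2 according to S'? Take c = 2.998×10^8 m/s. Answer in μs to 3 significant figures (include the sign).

Δt' ≈ 13.1 μs

γ = 1/√(1 − 0.475²) = 1.1364
Δt' = γ(Δt − vΔx/c²) = 1.1364 × (16.5 μs − 0.475×3140 m / (2.998×10^8 m/s))
= 1.1364 × (11.525 μs) = 13.1 μs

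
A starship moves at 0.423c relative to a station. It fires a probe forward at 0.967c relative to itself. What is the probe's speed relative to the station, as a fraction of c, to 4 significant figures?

Relativistic velocity addition: u = (u' + v)/(1 + u'v/c²)
= (0.967 + 0.423)/(1 + 0.967×0.423) = 1.390/1.40904 = 0.9865

u ≈ 0.9865c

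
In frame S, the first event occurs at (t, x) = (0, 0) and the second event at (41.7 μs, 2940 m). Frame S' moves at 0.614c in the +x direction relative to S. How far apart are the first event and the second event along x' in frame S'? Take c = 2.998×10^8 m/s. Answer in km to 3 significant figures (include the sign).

Δx' ≈ -6.00 km

γ = 1/√(1 − 0.614²) = 1.2669
Δx' = γ(Δx − vΔt) = 1.2669 × (2940 m − 0.614×(2.998×10^8 m/s)×41.7×10^-6 s)
= 1.2669 × (-4736.0 m) = -6.00 km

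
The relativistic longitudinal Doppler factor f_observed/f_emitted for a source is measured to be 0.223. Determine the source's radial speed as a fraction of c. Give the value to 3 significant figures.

β ≈ 0.905

f_obs/f_src = √((1−β)/(1+β)) = 0.223  ⇒  (1−β)/(1+β) = 0.049729
β = |1 − D²|/(1 + D²) = |1 − 0.049729|/(1 + 0.049729) = 0.905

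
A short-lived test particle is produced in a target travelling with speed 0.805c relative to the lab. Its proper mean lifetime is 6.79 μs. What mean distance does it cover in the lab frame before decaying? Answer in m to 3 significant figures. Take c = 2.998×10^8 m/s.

d ≈ 2760 m

γ = 1/√(1 − 0.805²) = 1.6856
Dilated lifetime: Δt = γτ₀ = 1.6856 × 6.79 μs = 11.445 μs
d = vΔt = 0.805c × 11.445 μs = 2.4134×10^8 m/s × 1.1445×10^-5 s = 2760 m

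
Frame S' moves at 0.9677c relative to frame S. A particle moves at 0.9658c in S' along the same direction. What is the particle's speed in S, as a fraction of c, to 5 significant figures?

u ≈ 0.99943c

Relativistic velocity addition: u = (u' + v)/(1 + u'v/c²)
= (0.9658 + 0.9677)/(1 + 0.9658×0.9677) = 1.9335/1.934605 = 0.99943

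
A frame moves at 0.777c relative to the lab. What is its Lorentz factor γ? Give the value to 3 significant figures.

γ = 1/√(1 − β²) = 1/√(1 − 0.777²) = 1/√(0.39627) = 1.59

γ ≈ 1.59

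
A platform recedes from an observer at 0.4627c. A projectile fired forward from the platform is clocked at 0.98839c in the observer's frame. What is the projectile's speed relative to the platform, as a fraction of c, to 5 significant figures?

u' ≈ 0.96871c

Inverse velocity addition: u' = (u − v)/(1 − uv/c²)
= (0.98839 − 0.4627)/(1 − 0.98839×0.4627) = 0.52569/0.5426719 = 0.96871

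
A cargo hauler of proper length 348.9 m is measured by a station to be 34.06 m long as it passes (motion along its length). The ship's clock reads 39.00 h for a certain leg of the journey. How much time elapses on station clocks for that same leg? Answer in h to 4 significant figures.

Length contraction ⇒ γ = L₀/L = 348.9/34.06 = 10.2437
Time dilation: Δt = γτ₀ = 10.2437 × 39.00 h = 399.5 h

Δt ≈ 399.5 h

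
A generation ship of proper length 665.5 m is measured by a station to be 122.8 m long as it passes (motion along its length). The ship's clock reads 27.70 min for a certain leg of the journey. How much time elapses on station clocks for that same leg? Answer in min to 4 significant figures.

Δt ≈ 150.1 min

Length contraction ⇒ γ = L₀/L = 665.5/122.8 = 5.41938
Time dilation: Δt = γτ₀ = 5.41938 × 27.70 min = 150.1 min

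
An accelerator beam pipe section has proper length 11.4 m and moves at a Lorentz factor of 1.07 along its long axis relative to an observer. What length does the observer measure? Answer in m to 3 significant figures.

L ≈ 10.7 m

γ = 1.07 (given)
Length contraction: L = L₀/γ = 11.4/1.07 = 10.7 m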